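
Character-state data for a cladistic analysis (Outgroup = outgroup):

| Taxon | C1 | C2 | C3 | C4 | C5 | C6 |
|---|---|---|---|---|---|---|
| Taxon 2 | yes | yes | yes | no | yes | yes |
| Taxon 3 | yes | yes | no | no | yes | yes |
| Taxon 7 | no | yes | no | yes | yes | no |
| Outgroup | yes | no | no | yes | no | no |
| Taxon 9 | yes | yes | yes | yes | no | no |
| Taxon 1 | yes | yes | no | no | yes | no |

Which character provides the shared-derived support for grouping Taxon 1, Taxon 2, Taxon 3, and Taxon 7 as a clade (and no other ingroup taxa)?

C5

Character polarity is set by the outgroup: the derived state is whichever differs from the outgroup's state, so for C1, C4 the derived state is 'no', and for the remaining characters it is 'yes'.
C1: derived state 'no' in Taxon 7 only — an autapomorphy, so it tells us nothing about relationships among taxa.
All ingroup taxa share the derived state 'yes' for C2; it defines the ingroup but does not resolve relationships within it.
C3 groups Taxon 2 and Taxon 9, which is incompatible with the clades supported by the remaining characters; treating it as convergent (homoplasy) costs fewer steps than any alternative tree.
Only Taxon 1, Taxon 2, and Taxon 3 show the derived state 'no' for C4, supporting them as a clade.
Only Taxon 1, Taxon 2, Taxon 3, and Taxon 7 show the derived state 'yes' for C5, supporting them as a clade.
Only Taxon 2 and Taxon 3 show the derived state 'yes' for C6, supporting them as a clade.
Most parsimonious ingroup topology: ((Taxon 7,((Taxon 3,Taxon 2),Taxon 1)),Taxon 9).
The clade {Taxon 1, Taxon 2, Taxon 3, Taxon 7} is supported by C5: its derived state 'yes' occurs in exactly those taxa and in no other taxon (including the outgroup).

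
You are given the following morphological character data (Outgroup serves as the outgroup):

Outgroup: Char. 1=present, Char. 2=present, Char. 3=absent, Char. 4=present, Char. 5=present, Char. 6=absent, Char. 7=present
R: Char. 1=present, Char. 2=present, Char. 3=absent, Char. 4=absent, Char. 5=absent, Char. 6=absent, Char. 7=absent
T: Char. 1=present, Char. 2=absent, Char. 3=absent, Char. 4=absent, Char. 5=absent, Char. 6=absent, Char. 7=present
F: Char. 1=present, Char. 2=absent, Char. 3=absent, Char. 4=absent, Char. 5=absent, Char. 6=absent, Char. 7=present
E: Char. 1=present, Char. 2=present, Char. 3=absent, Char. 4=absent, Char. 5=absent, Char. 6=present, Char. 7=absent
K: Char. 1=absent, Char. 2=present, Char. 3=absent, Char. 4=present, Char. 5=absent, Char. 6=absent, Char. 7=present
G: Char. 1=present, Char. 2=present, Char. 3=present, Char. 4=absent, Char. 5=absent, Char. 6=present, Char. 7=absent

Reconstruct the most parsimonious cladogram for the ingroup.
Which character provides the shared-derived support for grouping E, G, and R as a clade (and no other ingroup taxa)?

Char. 7

Character polarity is set by the outgroup: the derived state is whichever differs from the outgroup's state, so for Char. 1, Char. 2, Char. 4, Char. 5, Char. 7 the derived state is 'absent', and for the remaining characters it is 'present'.
Char. 1: derived state 'absent' in K only — an autapomorphy, so it tells us nothing about relationships among taxa.
Only F and T show the derived state 'absent' for Char. 2, supporting them as a clade.
Char. 3 (derived state 'present') is unique to G (autapomorphy; uninformative for grouping).
Char. 4 (derived state 'absent') is shared by E, F, G, R, and T — a synapomorphy uniting that clade.
Char. 5 (derived state 'absent') is shared by all ingroup taxa — unites the whole ingroup.
Char. 6: derived state 'present' in E and G only — synapomorphy for {E, G}.
Char. 7: derived state 'absent' in E, G, and R only — synapomorphy for {E, G, R}.
Most parsimonious ingroup topology: (((R,(E,G)),(T,F)),K).
The clade {E, G, R} is supported by Char. 7: its derived state 'absent' occurs in exactly those taxa and in no other taxon (including the outgroup).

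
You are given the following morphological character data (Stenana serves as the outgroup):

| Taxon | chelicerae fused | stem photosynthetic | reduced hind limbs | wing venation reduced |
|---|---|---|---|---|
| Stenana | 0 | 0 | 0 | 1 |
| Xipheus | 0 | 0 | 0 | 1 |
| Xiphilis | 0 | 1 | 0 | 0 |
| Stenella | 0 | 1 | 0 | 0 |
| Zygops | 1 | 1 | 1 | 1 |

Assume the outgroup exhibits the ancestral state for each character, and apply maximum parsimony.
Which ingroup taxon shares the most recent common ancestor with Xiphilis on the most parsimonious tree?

Character polarity is set by the outgroup: the derived state is whichever differs from the outgroup's state, so for wing venation reduced the derived state is '0', and for the remaining characters it is '1'.
chelicerae fused: derived state '1' in Zygops only — an autapomorphy, so it tells us nothing about relationships among taxa.
stem photosynthetic (derived state '1') is shared by Stenella, Xiphilis, and Zygops — a synapomorphy uniting that clade.
reduced hind limbs: derived state '1' in Zygops only — an autapomorphy, so it tells us nothing about relationships among taxa.
wing venation reduced (derived state '0') is shared by Stenella and Xiphilis — a synapomorphy uniting that clade.
Most parsimonious ingroup topology: (Xipheus,((Xiphilis,Stenella),Zygops)).
Xiphilis and Stenella form a cherry on this tree, so they are sister taxa.

Stenella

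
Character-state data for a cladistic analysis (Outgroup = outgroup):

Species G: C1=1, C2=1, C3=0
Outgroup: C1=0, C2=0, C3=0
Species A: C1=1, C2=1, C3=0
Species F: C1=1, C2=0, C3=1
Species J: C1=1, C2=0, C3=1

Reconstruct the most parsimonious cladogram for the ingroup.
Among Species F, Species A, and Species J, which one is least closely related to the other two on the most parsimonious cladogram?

The outgroup has state '0' for every character, so '1' is the derived state throughout.
C1 (derived state '1') is shared by all ingroup taxa — unites the whole ingroup.
C2: derived state '1' in Species A and Species G only — synapomorphy for {Species A, Species G}.
Only Species F and Species J show the derived state '1' for C3, supporting them as a clade.
Most parsimonious ingroup topology: ((Species G,Species A),(Species F,Species J)).
Species F and Species J share a more recent common ancestor with each other than either does with Species A, so Species A is the least closely related of the three.

Species A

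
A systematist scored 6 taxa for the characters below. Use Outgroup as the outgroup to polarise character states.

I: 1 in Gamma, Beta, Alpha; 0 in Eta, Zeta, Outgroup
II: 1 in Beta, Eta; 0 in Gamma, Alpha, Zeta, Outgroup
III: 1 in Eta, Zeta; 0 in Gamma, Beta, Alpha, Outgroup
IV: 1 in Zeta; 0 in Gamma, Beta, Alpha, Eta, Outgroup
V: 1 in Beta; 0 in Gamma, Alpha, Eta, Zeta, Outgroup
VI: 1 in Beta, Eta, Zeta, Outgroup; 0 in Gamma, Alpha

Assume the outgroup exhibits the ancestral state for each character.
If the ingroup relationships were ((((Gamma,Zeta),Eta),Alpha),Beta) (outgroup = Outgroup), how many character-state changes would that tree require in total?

Map each character onto ((((Gamma,Zeta),Eta),Alpha),Beta) (rooted by Outgroup) and count the minimum state changes it requires (Fitch parsimony):
I: 3; II: 2; III: 2; IV: 1; V: 1; VI: 2.
Total tree length = 11.

11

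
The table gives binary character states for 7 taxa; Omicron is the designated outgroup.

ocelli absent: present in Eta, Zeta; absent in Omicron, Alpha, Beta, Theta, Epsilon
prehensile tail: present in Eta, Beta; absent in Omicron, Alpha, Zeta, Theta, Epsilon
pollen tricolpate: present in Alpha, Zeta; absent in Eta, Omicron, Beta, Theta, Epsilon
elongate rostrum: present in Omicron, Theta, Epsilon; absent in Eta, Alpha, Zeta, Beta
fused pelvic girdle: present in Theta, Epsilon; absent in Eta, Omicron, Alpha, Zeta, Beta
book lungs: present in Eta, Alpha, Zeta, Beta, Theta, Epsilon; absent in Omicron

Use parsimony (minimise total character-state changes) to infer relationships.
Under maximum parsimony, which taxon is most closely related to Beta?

Eta

Character polarity is set by the outgroup: the derived state is whichever differs from the outgroup's state, so for elongate rostrum the derived state is 'absent', and for the remaining characters it is 'present'.
ocelli absent (state 'present') occurs in Eta and Zeta but conflicts with the nesting implied by the other characters — most parsimoniously interpreted as homoplasy.
Only Beta and Eta show the derived state 'present' for prehensile tail, supporting them as a clade.
pollen tricolpate: derived state 'present' in Alpha and Zeta only — synapomorphy for {Alpha, Zeta}.
elongate rostrum (derived state 'absent') is shared by Alpha, Beta, Eta, and Zeta — a synapomorphy uniting that clade.
fused pelvic girdle: derived state 'present' in Epsilon and Theta only — synapomorphy for {Epsilon, Theta}.
book lungs (derived state 'present') is shared by all ingroup taxa — unites the whole ingroup.
Most parsimonious ingroup topology: (((Zeta,Alpha),(Eta,Beta)),(Theta,Epsilon)).
Beta and Eta form a cherry on this tree, so they are sister taxa.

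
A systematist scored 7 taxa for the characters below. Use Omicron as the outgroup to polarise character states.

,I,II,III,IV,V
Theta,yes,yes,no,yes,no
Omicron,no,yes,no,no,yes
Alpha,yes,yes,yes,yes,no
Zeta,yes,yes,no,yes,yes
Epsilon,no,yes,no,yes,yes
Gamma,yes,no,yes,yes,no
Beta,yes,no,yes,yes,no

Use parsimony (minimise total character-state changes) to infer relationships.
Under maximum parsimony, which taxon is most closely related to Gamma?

Character polarity is set by the outgroup: the derived state is whichever differs from the outgroup's state, so for II, V the derived state is 'no', and for the remaining characters it is 'yes'.
I (derived state 'yes') is shared by Alpha, Beta, Gamma, Theta, and Zeta — a synapomorphy uniting that clade.
II: derived state 'no' in Beta and Gamma only — synapomorphy for {Beta, Gamma}.
III (derived state 'yes') is shared by Alpha, Beta, and Gamma — a synapomorphy uniting that clade.
All ingroup taxa share the derived state 'yes' for IV; it defines the ingroup but does not resolve relationships within it.
V: derived state 'no' in Alpha, Beta, Gamma, and Theta only — synapomorphy for {Alpha, Beta, Gamma, Theta}.
Most parsimonious ingroup topology: ((Zeta,(((Beta,Gamma),Alpha),Theta)),Epsilon).
Gamma and Beta form a cherry on this tree, so they are sister taxa.

Beta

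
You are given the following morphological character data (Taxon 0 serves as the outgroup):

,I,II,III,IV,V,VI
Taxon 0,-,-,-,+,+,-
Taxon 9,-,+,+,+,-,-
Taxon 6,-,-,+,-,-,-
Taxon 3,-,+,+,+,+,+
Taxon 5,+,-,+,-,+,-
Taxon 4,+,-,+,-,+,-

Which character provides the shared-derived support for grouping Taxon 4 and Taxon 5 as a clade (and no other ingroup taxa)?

I

Character polarity is set by the outgroup: the derived state is whichever differs from the outgroup's state, so for IV, V the derived state is '-', and for the remaining characters it is '+'.
I: derived state '+' in Taxon 4 and Taxon 5 only — synapomorphy for {Taxon 4, Taxon 5}.
II: derived state '+' in Taxon 3 and Taxon 9 only — synapomorphy for {Taxon 3, Taxon 9}.
III (derived state '+') is shared by all ingroup taxa — unites the whole ingroup.
IV (derived state '-') is shared by Taxon 4, Taxon 5, and Taxon 6 — a synapomorphy uniting that clade.
V groups Taxon 6 and Taxon 9, which is incompatible with the clades supported by the remaining characters; treating it as convergent (homoplasy) costs fewer steps than any alternative tree.
VI: derived state '+' in Taxon 3 only — an autapomorphy, so it tells us nothing about relationships among taxa.
Most parsimonious ingroup topology: ((Taxon 9,Taxon 3),(Taxon 6,(Taxon 5,Taxon 4))).
The clade {Taxon 4, Taxon 5} is supported by I: its derived state '+' occurs in exactly those taxa and in no other taxon (including the outgroup).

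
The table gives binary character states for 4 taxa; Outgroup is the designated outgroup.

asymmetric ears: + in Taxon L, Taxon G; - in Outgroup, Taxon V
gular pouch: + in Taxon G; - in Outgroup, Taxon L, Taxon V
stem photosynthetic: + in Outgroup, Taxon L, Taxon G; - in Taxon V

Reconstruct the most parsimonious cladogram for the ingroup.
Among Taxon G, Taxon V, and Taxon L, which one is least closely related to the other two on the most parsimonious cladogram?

Character polarity is set by the outgroup: the derived state is whichever differs from the outgroup's state, so for stem photosynthetic the derived state is '-', and for the remaining characters it is '+'.
asymmetric ears: derived state '+' in Taxon G and Taxon L only — synapomorphy for {Taxon G, Taxon L}.
gular pouch: derived state '+' in Taxon G only — an autapomorphy, so it tells us nothing about relationships among taxa.
stem photosynthetic (derived state '-') is unique to Taxon V (autapomorphy; uninformative for grouping).
Most parsimonious ingroup topology: ((Taxon L,Taxon G),Taxon V).
Taxon G and Taxon L share a more recent common ancestor with each other than either does with Taxon V, so Taxon V is the least closely related of the three.

Taxon V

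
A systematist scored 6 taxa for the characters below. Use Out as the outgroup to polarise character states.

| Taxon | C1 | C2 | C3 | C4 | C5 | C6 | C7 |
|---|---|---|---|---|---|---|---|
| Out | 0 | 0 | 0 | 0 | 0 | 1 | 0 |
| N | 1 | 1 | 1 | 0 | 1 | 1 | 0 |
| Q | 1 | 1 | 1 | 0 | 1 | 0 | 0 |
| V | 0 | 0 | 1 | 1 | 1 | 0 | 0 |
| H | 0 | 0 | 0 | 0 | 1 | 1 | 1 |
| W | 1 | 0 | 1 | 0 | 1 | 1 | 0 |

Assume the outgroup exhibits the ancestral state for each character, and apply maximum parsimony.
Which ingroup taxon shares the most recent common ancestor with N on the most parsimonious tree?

Q

Character polarity is set by the outgroup: the derived state is whichever differs from the outgroup's state, so for C6 the derived state is '0', and for the remaining characters it is '1'.
C1 (derived state '1') is shared by N, Q, and W — a synapomorphy uniting that clade.
Only N and Q show the derived state '1' for C2, supporting them as a clade.
Only N, Q, V, and W show the derived state '1' for C3, supporting them as a clade.
C4 (derived state '1') is unique to V (autapomorphy; uninformative for grouping).
All ingroup taxa share the derived state '1' for C5; it defines the ingroup but does not resolve relationships within it.
C6 (state '0') occurs in Q and V but conflicts with the nesting implied by the other characters — most parsimoniously interpreted as homoplasy.
C7 (derived state '1') is unique to H (autapomorphy; uninformative for grouping).
Most parsimonious ingroup topology: ((((N,Q),W),V),H).
N and Q form a cherry on this tree, so they are sister taxa.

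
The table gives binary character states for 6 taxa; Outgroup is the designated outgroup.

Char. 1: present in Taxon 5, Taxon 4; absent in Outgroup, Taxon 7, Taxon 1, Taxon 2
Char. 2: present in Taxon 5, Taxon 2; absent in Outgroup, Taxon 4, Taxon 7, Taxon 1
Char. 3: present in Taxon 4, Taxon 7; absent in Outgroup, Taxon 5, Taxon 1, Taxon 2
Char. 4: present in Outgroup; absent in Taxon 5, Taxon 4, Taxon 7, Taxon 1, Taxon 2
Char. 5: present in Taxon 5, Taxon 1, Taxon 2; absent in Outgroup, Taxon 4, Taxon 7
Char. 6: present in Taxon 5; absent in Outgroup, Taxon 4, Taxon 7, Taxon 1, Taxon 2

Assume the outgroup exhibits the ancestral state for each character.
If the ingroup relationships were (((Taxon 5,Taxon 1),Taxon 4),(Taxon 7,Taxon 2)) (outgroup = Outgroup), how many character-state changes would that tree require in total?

Map each character onto (((Taxon 5,Taxon 1),Taxon 4),(Taxon 7,Taxon 2)) (rooted by Outgroup) and count the minimum state changes it requires (Fitch parsimony):
Char. 1: 2; Char. 2: 2; Char. 3: 2; Char. 4: 1; Char. 5: 2; Char. 6: 1.
Total tree length = 10.

10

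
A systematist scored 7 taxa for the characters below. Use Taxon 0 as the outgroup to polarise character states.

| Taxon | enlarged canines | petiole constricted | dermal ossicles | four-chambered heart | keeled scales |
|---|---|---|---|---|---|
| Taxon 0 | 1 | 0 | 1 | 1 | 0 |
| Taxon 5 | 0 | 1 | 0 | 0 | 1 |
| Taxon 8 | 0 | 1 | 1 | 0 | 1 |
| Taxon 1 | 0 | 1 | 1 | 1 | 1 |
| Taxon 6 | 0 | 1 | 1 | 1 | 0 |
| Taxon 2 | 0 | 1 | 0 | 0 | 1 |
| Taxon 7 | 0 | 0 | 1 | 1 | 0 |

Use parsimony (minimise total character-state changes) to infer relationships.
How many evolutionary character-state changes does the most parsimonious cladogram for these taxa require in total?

5

Character polarity is set by the outgroup: the derived state is whichever differs from the outgroup's state, so for enlarged canines, dermal ossicles, four-chambered heart the derived state is '0', and for the remaining characters it is '1'.
All ingroup taxa share the derived state '0' for enlarged canines; it defines the ingroup but does not resolve relationships within it.
petiole constricted: derived state '1' in Taxon 1, Taxon 2, Taxon 5, Taxon 6, and Taxon 8 only — synapomorphy for {Taxon 1, Taxon 2, Taxon 5, Taxon 6, Taxon 8}.
Only Taxon 2 and Taxon 5 show the derived state '0' for dermal ossicles, supporting them as a clade.
four-chambered heart (derived state '0') is shared by Taxon 2, Taxon 5, and Taxon 8 — a synapomorphy uniting that clade.
keeled scales: derived state '1' in Taxon 1, Taxon 2, Taxon 5, and Taxon 8 only — synapomorphy for {Taxon 1, Taxon 2, Taxon 5, Taxon 8}.
Most parsimonious ingroup topology: (((((Taxon 5,Taxon 2),Taxon 8),Taxon 1),Taxon 6),Taxon 7).
Changes per character on this tree: enlarged canines: 1; petiole constricted: 1; dermal ossicles: 1; four-chambered heart: 1; keeled scales: 1.
Total = 5.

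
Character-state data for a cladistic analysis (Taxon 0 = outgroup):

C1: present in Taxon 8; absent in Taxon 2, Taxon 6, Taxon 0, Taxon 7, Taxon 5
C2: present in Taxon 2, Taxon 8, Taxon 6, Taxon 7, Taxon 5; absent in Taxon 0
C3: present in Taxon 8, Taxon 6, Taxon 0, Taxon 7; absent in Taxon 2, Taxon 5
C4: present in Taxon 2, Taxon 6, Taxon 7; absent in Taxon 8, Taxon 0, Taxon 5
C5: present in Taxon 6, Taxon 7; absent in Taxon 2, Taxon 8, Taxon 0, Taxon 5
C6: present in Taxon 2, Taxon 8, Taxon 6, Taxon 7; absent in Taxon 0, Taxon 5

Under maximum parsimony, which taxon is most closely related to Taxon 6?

Taxon 7

Character polarity is set by the outgroup: the derived state is whichever differs from the outgroup's state, so for C3 the derived state is 'absent', and for the remaining characters it is 'present'.
C1: derived state 'present' in Taxon 8 only — an autapomorphy, so it tells us nothing about relationships among taxa.
All ingroup taxa share the derived state 'present' for C2; it defines the ingroup but does not resolve relationships within it.
C3 (state 'absent') occurs in Taxon 2 and Taxon 5 but conflicts with the nesting implied by the other characters — most parsimoniously interpreted as homoplasy.
C4: derived state 'present' in Taxon 2, Taxon 6, and Taxon 7 only — synapomorphy for {Taxon 2, Taxon 6, Taxon 7}.
C5: derived state 'present' in Taxon 6 and Taxon 7 only — synapomorphy for {Taxon 6, Taxon 7}.
C6: derived state 'present' in Taxon 2, Taxon 6, Taxon 7, and Taxon 8 only — synapomorphy for {Taxon 2, Taxon 6, Taxon 7, Taxon 8}.
Most parsimonious ingroup topology: ((((Taxon 6,Taxon 7),Taxon 2),Taxon 8),Taxon 5).
Taxon 6 and Taxon 7 form a cherry on this tree, so they are sister taxa.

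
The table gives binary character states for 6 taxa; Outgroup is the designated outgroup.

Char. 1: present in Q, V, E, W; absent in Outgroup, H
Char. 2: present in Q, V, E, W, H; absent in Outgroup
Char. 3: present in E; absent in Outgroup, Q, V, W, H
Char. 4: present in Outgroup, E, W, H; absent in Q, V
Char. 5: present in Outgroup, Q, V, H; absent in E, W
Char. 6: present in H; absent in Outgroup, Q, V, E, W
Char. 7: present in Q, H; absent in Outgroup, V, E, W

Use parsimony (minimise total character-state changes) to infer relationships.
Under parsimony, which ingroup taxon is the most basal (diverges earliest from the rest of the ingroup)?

H

Character polarity is set by the outgroup: the derived state is whichever differs from the outgroup's state, so for Char. 4, Char. 5 the derived state is 'absent', and for the remaining characters it is 'present'.
Only E, Q, V, and W show the derived state 'present' for Char. 1, supporting them as a clade.
Char. 2 (derived state 'present') is shared by all ingroup taxa — unites the whole ingroup.
Char. 3: derived state 'present' in E only — an autapomorphy, so it tells us nothing about relationships among taxa.
Char. 4: derived state 'absent' in Q and V only — synapomorphy for {Q, V}.
Char. 5: derived state 'absent' in E and W only — synapomorphy for {E, W}.
Char. 6: derived state 'present' in H only — an autapomorphy, so it tells us nothing about relationships among taxa.
Char. 7 (state 'present') occurs in H and Q but conflicts with the nesting implied by the other characters — most parsimoniously interpreted as homoplasy.
Most parsimonious ingroup topology: (((Q,V),(E,W)),H).
H is sister to the clade containing all other ingroup taxa, so it is the earliest-diverging (most basal) ingroup lineage.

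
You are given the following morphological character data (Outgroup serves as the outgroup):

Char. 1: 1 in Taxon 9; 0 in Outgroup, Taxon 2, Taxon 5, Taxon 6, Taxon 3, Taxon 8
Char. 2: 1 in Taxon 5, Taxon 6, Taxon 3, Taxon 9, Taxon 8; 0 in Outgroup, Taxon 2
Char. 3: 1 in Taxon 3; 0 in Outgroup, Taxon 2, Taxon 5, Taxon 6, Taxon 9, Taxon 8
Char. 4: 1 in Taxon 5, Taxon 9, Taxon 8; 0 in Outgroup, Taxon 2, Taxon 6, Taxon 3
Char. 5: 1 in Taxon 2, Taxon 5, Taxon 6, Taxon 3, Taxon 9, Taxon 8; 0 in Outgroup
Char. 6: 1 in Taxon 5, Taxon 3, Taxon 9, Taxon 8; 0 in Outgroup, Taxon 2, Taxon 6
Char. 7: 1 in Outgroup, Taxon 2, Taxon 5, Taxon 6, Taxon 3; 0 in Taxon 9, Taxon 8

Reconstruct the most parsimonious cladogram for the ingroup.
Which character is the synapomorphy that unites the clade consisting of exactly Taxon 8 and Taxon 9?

Char. 7

Character polarity is set by the outgroup: the derived state is whichever differs from the outgroup's state, so for Char. 7 the derived state is '0', and for the remaining characters it is '1'.
Char. 1: derived state '1' in Taxon 9 only — an autapomorphy, so it tells us nothing about relationships among taxa.
Char. 2 (derived state '1') is shared by Taxon 3, Taxon 5, Taxon 6, Taxon 8, and Taxon 9 — a synapomorphy uniting that clade.
Char. 3 (derived state '1') is unique to Taxon 3 (autapomorphy; uninformative for grouping).
Char. 4 (derived state '1') is shared by Taxon 5, Taxon 8, and Taxon 9 — a synapomorphy uniting that clade.
Char. 5 (derived state '1') is shared by all ingroup taxa — unites the whole ingroup.
Char. 6: derived state '1' in Taxon 3, Taxon 5, Taxon 8, and Taxon 9 only — synapomorphy for {Taxon 3, Taxon 5, Taxon 8, Taxon 9}.
Only Taxon 8 and Taxon 9 show the derived state '0' for Char. 7, supporting them as a clade.
Most parsimonious ingroup topology: (Taxon 2,(((Taxon 5,(Taxon 9,Taxon 8)),Taxon 3),Taxon 6)).
The clade {Taxon 8, Taxon 9} is supported by Char. 7: its derived state '0' occurs in exactly those taxa and in no other taxon (including the outgroup).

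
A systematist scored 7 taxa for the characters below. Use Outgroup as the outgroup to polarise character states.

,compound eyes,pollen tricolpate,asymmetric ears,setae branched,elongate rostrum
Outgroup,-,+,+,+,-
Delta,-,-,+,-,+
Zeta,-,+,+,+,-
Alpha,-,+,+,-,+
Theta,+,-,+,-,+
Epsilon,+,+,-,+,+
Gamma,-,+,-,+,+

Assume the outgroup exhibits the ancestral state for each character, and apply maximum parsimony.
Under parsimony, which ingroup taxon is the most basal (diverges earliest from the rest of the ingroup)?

Zeta

Character polarity is set by the outgroup: the derived state is whichever differs from the outgroup's state, so for pollen tricolpate, asymmetric ears, setae branched the derived state is '-', and for the remaining characters it is '+'.
compound eyes (state '+') occurs in Epsilon and Theta but conflicts with the nesting implied by the other characters — most parsimoniously interpreted as homoplasy.
pollen tricolpate (derived state '-') is shared by Delta and Theta — a synapomorphy uniting that clade.
asymmetric ears (derived state '-') is shared by Epsilon and Gamma — a synapomorphy uniting that clade.
Only Alpha, Delta, and Theta show the derived state '-' for setae branched, supporting them as a clade.
elongate rostrum: derived state '+' in Alpha, Delta, Epsilon, Gamma, and Theta only — synapomorphy for {Alpha, Delta, Epsilon, Gamma, Theta}.
Most parsimonious ingroup topology: ((((Delta,Theta),Alpha),(Epsilon,Gamma)),Zeta).
Zeta is sister to the clade containing all other ingroup taxa, so it is the earliest-diverging (most basal) ingroup lineage.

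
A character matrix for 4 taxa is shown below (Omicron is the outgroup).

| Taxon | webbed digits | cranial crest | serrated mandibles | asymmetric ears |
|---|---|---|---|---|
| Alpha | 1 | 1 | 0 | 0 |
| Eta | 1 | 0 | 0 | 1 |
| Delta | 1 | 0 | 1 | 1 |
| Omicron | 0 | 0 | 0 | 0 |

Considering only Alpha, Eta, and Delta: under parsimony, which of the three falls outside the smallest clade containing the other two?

The outgroup has state '0' for every character, so '1' is the derived state throughout.
All ingroup taxa share the derived state '1' for webbed digits; it defines the ingroup but does not resolve relationships within it.
cranial crest (derived state '1') is unique to Alpha (autapomorphy; uninformative for grouping).
serrated mandibles: derived state '1' in Delta only — an autapomorphy, so it tells us nothing about relationships among taxa.
Only Delta and Eta show the derived state '1' for asymmetric ears, supporting them as a clade.
Most parsimonious ingroup topology: ((Delta,Eta),Alpha).
Eta and Delta share a more recent common ancestor with each other than either does with Alpha, so Alpha is the least closely related of the three.

Alpha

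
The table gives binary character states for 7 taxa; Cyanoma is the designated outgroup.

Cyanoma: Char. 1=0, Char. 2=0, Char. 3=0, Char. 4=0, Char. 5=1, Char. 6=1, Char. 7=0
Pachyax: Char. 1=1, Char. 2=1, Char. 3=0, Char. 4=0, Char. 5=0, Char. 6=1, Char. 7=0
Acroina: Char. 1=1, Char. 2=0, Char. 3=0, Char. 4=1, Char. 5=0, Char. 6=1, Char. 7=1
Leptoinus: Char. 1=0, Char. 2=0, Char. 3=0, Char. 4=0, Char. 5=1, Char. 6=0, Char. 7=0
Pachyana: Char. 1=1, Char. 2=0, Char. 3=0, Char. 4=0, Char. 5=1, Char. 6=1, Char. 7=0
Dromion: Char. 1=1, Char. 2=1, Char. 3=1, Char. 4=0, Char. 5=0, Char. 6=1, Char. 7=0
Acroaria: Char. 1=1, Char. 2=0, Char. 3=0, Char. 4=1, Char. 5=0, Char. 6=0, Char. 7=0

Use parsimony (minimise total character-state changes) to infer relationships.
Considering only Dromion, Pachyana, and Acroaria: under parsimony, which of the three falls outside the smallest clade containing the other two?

Pachyana

Character polarity is set by the outgroup: the derived state is whichever differs from the outgroup's state, so for Char. 5, Char. 6 the derived state is '0', and for the remaining characters it is '1'.
Char. 1 (derived state '1') is shared by Acroaria, Acroina, Dromion, Pachyana, and Pachyax — a synapomorphy uniting that clade.
Only Dromion and Pachyax show the derived state '1' for Char. 2, supporting them as a clade.
Char. 3: derived state '1' in Dromion only — an autapomorphy, so it tells us nothing about relationships among taxa.
Char. 4: derived state '1' in Acroaria and Acroina only — synapomorphy for {Acroaria, Acroina}.
Char. 5 (derived state '0') is shared by Acroaria, Acroina, Dromion, and Pachyax — a synapomorphy uniting that clade.
Char. 6 groups Acroaria and Leptoinus, which is incompatible with the clades supported by the remaining characters; treating it as convergent (homoplasy) costs fewer steps than any alternative tree.
Char. 7 (derived state '1') is unique to Acroina (autapomorphy; uninformative for grouping).
Most parsimonious ingroup topology: ((((Pachyax,Dromion),(Acroina,Acroaria)),Pachyana),Leptoinus).
Dromion and Acroaria share a more recent common ancestor with each other than either does with Pachyana, so Pachyana is the least closely related of the three.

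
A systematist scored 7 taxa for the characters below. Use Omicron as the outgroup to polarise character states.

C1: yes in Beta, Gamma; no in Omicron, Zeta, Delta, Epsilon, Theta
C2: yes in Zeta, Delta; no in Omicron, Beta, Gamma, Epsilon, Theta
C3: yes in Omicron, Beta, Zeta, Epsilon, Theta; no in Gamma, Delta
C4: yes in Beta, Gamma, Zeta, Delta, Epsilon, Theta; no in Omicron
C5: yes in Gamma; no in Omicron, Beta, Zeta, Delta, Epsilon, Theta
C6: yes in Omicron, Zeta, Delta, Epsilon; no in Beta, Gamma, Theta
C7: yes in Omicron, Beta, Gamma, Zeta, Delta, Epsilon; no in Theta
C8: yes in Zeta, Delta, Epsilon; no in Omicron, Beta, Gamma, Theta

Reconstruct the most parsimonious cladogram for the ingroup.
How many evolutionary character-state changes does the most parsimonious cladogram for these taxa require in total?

Character polarity is set by the outgroup: the derived state is whichever differs from the outgroup's state, so for C3, C6, C7 the derived state is 'no', and for the remaining characters it is 'yes'.
C1: derived state 'yes' in Beta and Gamma only — synapomorphy for {Beta, Gamma}.
C2: derived state 'yes' in Delta and Zeta only — synapomorphy for {Delta, Zeta}.
C3 groups Delta and Gamma, which is incompatible with the clades supported by the remaining characters; treating it as convergent (homoplasy) costs fewer steps than any alternative tree.
All ingroup taxa share the derived state 'yes' for C4; it defines the ingroup but does not resolve relationships within it.
C5: derived state 'yes' in Gamma only — an autapomorphy, so it tells us nothing about relationships among taxa.
Only Beta, Gamma, and Theta show the derived state 'no' for C6, supporting them as a clade.
C7 (derived state 'no') is unique to Theta (autapomorphy; uninformative for grouping).
C8: derived state 'yes' in Delta, Epsilon, and Zeta only — synapomorphy for {Delta, Epsilon, Zeta}.
Most parsimonious ingroup topology: (((Beta,Gamma),Theta),((Zeta,Delta),Epsilon)).
Changes per character on this tree: C1: 1; C2: 1; C3: 2; C4: 1; C5: 1; C6: 1; C7: 1; C8: 1.
Total = 9.

9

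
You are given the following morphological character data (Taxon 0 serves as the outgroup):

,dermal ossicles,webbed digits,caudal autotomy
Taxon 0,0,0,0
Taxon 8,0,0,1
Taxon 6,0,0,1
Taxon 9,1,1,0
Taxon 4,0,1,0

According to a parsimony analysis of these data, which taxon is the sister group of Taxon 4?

Taxon 9

The outgroup has state '0' for every character, so '1' is the derived state throughout.
dermal ossicles (derived state '1') is unique to Taxon 9 (autapomorphy; uninformative for grouping).
webbed digits (derived state '1') is shared by Taxon 4 and Taxon 9 — a synapomorphy uniting that clade.
Only Taxon 6 and Taxon 8 show the derived state '1' for caudal autotomy, supporting them as a clade.
Most parsimonious ingroup topology: ((Taxon 8,Taxon 6),(Taxon 9,Taxon 4)).
Taxon 4 and Taxon 9 form a cherry on this tree, so they are sister taxa.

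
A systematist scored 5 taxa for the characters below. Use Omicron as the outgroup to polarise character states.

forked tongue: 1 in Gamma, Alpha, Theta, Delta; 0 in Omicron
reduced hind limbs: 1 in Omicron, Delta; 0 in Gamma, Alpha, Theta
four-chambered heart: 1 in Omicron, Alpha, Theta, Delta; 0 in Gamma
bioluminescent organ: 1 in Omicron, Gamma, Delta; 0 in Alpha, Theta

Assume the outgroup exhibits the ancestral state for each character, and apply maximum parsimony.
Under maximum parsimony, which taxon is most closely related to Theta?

Alpha

Character polarity is set by the outgroup: the derived state is whichever differs from the outgroup's state, so for reduced hind limbs, four-chambered heart, bioluminescent organ the derived state is '0', and for the remaining characters it is '1'.
All ingroup taxa share the derived state '1' for forked tongue; it defines the ingroup but does not resolve relationships within it.
Only Alpha, Gamma, and Theta show the derived state '0' for reduced hind limbs, supporting them as a clade.
four-chambered heart (derived state '0') is unique to Gamma (autapomorphy; uninformative for grouping).
Only Alpha and Theta show the derived state '0' for bioluminescent organ, supporting them as a clade.
Most parsimonious ingroup topology: ((Gamma,(Alpha,Theta)),Delta).
Theta and Alpha form a cherry on this tree, so they are sister taxa.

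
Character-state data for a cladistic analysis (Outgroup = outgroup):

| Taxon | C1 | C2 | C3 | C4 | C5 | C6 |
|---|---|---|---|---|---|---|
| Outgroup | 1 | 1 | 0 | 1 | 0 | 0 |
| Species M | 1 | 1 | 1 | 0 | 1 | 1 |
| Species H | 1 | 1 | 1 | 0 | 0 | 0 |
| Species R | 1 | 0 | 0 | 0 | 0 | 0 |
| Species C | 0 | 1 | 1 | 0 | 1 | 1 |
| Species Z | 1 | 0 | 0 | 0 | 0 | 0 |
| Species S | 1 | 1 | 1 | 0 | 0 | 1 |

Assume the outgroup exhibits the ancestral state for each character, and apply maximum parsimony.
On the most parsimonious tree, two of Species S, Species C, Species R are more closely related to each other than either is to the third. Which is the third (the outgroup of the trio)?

Character polarity is set by the outgroup: the derived state is whichever differs from the outgroup's state, so for C1, C2, C4 the derived state is '0', and for the remaining characters it is '1'.
C1 (derived state '0') is unique to Species C (autapomorphy; uninformative for grouping).
C2 (derived state '0') is shared by Species R and Species Z — a synapomorphy uniting that clade.
Only Species C, Species H, Species M, and Species S show the derived state '1' for C3, supporting them as a clade.
All ingroup taxa share the derived state '0' for C4; it defines the ingroup but does not resolve relationships within it.
C5: derived state '1' in Species C and Species M only — synapomorphy for {Species C, Species M}.
C6: derived state '1' in Species C, Species M, and Species S only — synapomorphy for {Species C, Species M, Species S}.
Most parsimonious ingroup topology: ((((Species M,Species C),Species S),Species H),(Species R,Species Z)).
Species C and Species S share a more recent common ancestor with each other than either does with Species R, so Species R is the least closely related of the three.

Species R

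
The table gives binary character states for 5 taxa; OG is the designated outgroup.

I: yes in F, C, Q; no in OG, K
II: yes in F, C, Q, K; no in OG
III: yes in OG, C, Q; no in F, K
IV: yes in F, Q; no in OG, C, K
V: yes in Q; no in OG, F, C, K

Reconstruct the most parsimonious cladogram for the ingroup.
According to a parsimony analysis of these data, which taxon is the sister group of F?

Q

Character polarity is set by the outgroup: the derived state is whichever differs from the outgroup's state, so for III the derived state is 'no', and for the remaining characters it is 'yes'.
I: derived state 'yes' in C, F, and Q only — synapomorphy for {C, F, Q}.
All ingroup taxa share the derived state 'yes' for II; it defines the ingroup but does not resolve relationships within it.
III groups F and K, which is incompatible with the clades supported by the remaining characters; treating it as convergent (homoplasy) costs fewer steps than any alternative tree.
Only F and Q show the derived state 'yes' for IV, supporting them as a clade.
V: derived state 'yes' in Q only — an autapomorphy, so it tells us nothing about relationships among taxa.
Most parsimonious ingroup topology: (((F,Q),C),K).
F and Q form a cherry on this tree, so they are sister taxa.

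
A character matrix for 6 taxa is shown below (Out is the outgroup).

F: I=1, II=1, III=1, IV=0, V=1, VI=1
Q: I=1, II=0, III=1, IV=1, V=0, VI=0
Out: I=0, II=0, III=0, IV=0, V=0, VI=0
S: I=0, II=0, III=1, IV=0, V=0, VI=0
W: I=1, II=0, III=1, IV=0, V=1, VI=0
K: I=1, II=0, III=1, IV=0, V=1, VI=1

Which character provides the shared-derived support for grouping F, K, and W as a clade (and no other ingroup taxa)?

V

The outgroup has state '0' for every character, so '1' is the derived state throughout.
I (derived state '1') is shared by F, K, Q, and W — a synapomorphy uniting that clade.
II (derived state '1') is unique to F (autapomorphy; uninformative for grouping).
III (derived state '1') is shared by all ingroup taxa — unites the whole ingroup.
IV (derived state '1') is unique to Q (autapomorphy; uninformative for grouping).
V (derived state '1') is shared by F, K, and W — a synapomorphy uniting that clade.
Only F and K show the derived state '1' for VI, supporting them as a clade.
Most parsimonious ingroup topology: (((W,(F,K)),Q),S).
The clade {F, K, W} is supported by V: its derived state '1' occurs in exactly those taxa and in no other taxon (including the outgroup).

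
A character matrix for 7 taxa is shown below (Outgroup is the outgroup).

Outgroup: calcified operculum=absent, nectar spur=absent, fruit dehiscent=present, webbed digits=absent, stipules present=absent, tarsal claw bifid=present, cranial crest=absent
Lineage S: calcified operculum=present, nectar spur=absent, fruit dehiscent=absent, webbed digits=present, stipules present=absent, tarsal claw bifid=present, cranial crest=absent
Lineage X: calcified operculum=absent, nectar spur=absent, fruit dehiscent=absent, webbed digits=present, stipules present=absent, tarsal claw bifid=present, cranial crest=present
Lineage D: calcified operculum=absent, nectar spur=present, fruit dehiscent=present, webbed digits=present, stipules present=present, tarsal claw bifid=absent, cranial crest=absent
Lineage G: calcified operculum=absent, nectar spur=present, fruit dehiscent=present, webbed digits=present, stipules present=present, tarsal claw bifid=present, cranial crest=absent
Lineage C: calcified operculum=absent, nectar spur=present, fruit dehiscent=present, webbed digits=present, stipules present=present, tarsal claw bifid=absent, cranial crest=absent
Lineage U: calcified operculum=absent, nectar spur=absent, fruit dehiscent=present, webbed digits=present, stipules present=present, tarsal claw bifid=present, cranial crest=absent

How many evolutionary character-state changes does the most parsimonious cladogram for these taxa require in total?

7

Character polarity is set by the outgroup: the derived state is whichever differs from the outgroup's state, so for fruit dehiscent, tarsal claw bifid the derived state is 'absent', and for the remaining characters it is 'present'.
calcified operculum: derived state 'present' in Lineage S only — an autapomorphy, so it tells us nothing about relationships among taxa.
nectar spur: derived state 'present' in Lineage C, Lineage D, and Lineage G only — synapomorphy for {Lineage C, Lineage D, Lineage G}.
fruit dehiscent (derived state 'absent') is shared by Lineage S and Lineage X — a synapomorphy uniting that clade.
All ingroup taxa share the derived state 'present' for webbed digits; it defines the ingroup but does not resolve relationships within it.
Only Lineage C, Lineage D, Lineage G, and Lineage U show the derived state 'present' for stipules present, supporting them as a clade.
Only Lineage C and Lineage D show the derived state 'absent' for tarsal claw bifid, supporting them as a clade.
cranial crest (derived state 'present') is unique to Lineage X (autapomorphy; uninformative for grouping).
Most parsimonious ingroup topology: ((Lineage S,Lineage X),(((Lineage D,Lineage C),Lineage G),Lineage U)).
Changes per character on this tree: calcified operculum: 1; nectar spur: 1; fruit dehiscent: 1; webbed digits: 1; stipules present: 1; tarsal claw bifid: 1; cranial crest: 1.
Total = 7.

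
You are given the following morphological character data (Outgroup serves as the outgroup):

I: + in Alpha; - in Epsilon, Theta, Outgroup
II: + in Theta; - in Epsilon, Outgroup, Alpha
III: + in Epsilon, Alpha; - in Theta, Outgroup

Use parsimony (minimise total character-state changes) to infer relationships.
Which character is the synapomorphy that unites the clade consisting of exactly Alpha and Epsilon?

III

The outgroup has state '-' for every character, so '+' is the derived state throughout.
I (derived state '+') is unique to Alpha (autapomorphy; uninformative for grouping).
II (derived state '+') is unique to Theta (autapomorphy; uninformative for grouping).
Only Alpha and Epsilon show the derived state '+' for III, supporting them as a clade.
Most parsimonious ingroup topology: (Theta,(Alpha,Epsilon)).
The clade {Alpha, Epsilon} is supported by III: its derived state '+' occurs in exactly those taxa and in no other taxon (including the outgroup).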